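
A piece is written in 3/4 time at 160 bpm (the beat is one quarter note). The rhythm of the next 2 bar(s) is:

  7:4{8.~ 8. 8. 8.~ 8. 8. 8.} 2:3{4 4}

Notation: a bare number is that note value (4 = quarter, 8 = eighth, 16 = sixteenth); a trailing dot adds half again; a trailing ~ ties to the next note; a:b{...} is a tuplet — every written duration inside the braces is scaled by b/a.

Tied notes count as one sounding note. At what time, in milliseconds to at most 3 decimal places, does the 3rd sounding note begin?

1. 0.0ms @ 0 + 321.429ms (6/7)
2. 321.429ms @ 6/7 + 160.714ms (3/7)
3. 482.143ms @ 9/7 + 321.429ms (6/7)
4. 803.571ms @ 15/7 + 160.714ms (3/7)
5. 964.286ms @ 18/7 + 160.714ms (3/7)
6. 1125.0ms @ 3 + 562.5ms (3/2)
7. 1687.5ms @ 9/2 + 562.5ms (3/2)

note 3 onset = 9/7b = 482.143ms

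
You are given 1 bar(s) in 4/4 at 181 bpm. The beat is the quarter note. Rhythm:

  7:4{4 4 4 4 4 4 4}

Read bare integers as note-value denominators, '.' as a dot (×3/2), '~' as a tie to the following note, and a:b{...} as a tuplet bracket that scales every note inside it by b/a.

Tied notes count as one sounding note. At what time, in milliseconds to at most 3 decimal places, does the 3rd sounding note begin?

note 3 onset = 8/7b = 378.848ms

1. 0.0ms @ 0 + 189.424ms (4/7)
2. 189.424ms @ 4/7 + 189.424ms (4/7)
3. 378.848ms @ 8/7 + 189.424ms (4/7)
4. 568.272ms @ 12/7 + 189.424ms (4/7)
5. 757.695ms @ 16/7 + 189.424ms (4/7)
6. 947.119ms @ 20/7 + 189.424ms (4/7)
7. 1136.543ms @ 24/7 + 189.424ms (4/7)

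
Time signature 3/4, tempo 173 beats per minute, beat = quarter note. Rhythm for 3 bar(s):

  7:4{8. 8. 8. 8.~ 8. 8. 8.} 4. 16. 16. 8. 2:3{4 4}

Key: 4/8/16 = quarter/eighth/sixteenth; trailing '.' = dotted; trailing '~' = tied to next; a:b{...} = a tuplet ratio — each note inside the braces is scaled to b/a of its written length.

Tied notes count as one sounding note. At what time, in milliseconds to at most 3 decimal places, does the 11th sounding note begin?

note 11 onset = 6b = 2080.925ms

1. 0.0ms @ 0 + 148.637ms (3/7)
2. 148.637ms @ 3/7 + 148.637ms (3/7)
3. 297.275ms @ 6/7 + 148.637ms (3/7)
4. 445.912ms @ 9/7 + 297.275ms (6/7)
5. 743.187ms @ 15/7 + 148.637ms (3/7)
6. 891.825ms @ 18/7 + 148.637ms (3/7)
7. 1040.462ms @ 3 + 520.231ms (3/2)
8. 1560.694ms @ 9/2 + 130.058ms (3/8)
9. 1690.751ms @ 39/8 + 130.058ms (3/8)
10. 1820.809ms @ 21/4 + 260.116ms (3/4)
11. 2080.925ms @ 6 + 520.231ms (3/2)
12. 2601.156ms @ 15/2 + 520.231ms (3/2)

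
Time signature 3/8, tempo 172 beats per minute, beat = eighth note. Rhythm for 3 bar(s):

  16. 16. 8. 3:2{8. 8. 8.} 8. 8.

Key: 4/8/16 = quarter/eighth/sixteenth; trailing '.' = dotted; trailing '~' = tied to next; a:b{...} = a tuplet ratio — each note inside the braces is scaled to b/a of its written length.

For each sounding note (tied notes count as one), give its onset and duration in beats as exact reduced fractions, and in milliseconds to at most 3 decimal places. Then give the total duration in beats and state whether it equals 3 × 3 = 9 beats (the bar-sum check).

1) 0.0ms=0b +261.628ms=3/4b
2) 261.628ms=3/4b +261.628ms=3/4b
3) 523.256ms=3/2b +523.256ms=3/2b
4) 1046.512ms=3b +348.837ms=1b
5) 1395.349ms=4b +348.837ms=1b
6) 1744.186ms=5b +348.837ms=1b
7) 2093.023ms=6b +523.256ms=3/2b
8) 2616.279ms=15/2b +523.256ms=3/2b
Σ=9b of 9 (172bpm 3/8) — PASS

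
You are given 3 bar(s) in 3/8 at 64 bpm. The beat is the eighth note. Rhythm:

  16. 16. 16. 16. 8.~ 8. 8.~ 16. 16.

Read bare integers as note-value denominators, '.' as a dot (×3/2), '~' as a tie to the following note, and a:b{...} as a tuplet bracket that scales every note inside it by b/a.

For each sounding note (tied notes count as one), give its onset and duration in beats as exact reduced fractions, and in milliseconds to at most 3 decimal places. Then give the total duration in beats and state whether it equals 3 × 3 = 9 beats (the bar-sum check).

1) 0.0ms=0b +703.125ms=3/4b
2) 703.125ms=3/4b +703.125ms=3/4b
3) 1406.25ms=3/2b +703.125ms=3/4b
4) 2109.375ms=9/4b +703.125ms=3/4b
5) 2812.5ms=3b +2812.5ms=3b
6) 5625.0ms=6b +2109.375ms=9/4b
7) 7734.375ms=33/4b +703.125ms=3/4b
Σ=9b of 9 (64bpm 3/8) — PASS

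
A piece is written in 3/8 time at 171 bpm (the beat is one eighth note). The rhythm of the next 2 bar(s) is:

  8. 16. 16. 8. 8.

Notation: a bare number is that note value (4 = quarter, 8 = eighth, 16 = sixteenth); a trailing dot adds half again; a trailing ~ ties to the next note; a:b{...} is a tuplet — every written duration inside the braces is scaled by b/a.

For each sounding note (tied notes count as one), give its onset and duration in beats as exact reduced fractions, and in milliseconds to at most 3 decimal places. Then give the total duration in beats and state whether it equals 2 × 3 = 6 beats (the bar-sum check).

1) 0.0ms=0b +526.316ms=3/2b
2) 526.316ms=3/2b +263.158ms=3/4b
3) 789.474ms=9/4b +263.158ms=3/4b
4) 1052.632ms=3b +526.316ms=3/2b
5) 1578.947ms=9/2b +526.316ms=3/2b
Σ=6b of 6 (171bpm 3/8) — PASS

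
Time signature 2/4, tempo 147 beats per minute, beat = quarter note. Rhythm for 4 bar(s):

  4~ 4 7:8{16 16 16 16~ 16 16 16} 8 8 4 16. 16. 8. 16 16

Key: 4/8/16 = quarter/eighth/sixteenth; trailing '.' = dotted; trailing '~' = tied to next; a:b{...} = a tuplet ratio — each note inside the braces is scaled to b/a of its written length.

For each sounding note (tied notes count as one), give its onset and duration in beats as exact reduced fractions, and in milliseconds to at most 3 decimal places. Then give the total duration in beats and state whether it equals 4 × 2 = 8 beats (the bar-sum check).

1) 0.0ms=0b +816.327ms=2b
2) 816.327ms=2b +116.618ms=2/7b
3) 932.945ms=16/7b +116.618ms=2/7b
4) 1049.563ms=18/7b +116.618ms=2/7b
5) 1166.181ms=20/7b +233.236ms=4/7b
6) 1399.417ms=24/7b +116.618ms=2/7b
7) 1516.035ms=26/7b +116.618ms=2/7b
8) 1632.653ms=4b +204.082ms=1/2b
9) 1836.735ms=9/2b +204.082ms=1/2b
10) 2040.816ms=5b +408.163ms=1b
11) 2448.98ms=6b +153.061ms=3/8b
12) 2602.041ms=51/8b +153.061ms=3/8b
13) 2755.102ms=27/4b +306.122ms=3/4b
14) 3061.224ms=15/2b +102.041ms=1/4b
15) 3163.265ms=31/4b +102.041ms=1/4b
Σ=8b of 8 (147bpm 2/4) — PASS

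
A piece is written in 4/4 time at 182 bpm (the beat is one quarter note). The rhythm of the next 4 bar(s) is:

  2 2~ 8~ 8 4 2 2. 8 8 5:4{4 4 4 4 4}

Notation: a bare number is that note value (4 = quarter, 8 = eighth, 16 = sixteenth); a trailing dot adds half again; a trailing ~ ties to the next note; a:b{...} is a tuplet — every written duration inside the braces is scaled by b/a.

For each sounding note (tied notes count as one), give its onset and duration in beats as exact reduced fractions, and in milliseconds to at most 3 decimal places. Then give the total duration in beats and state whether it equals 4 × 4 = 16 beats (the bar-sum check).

1) 0.0ms=0b +659.341ms=2b
2) 659.341ms=2b +989.011ms=3b
3) 1648.352ms=5b +329.67ms=1b
4) 1978.022ms=6b +659.341ms=2b
5) 2637.363ms=8b +989.011ms=3b
6) 3626.374ms=11b +164.835ms=1/2b
7) 3791.209ms=23/2b +164.835ms=1/2b
8) 3956.044ms=12b +263.736ms=4/5b
9) 4219.78ms=64/5b +263.736ms=4/5b
10) 4483.516ms=68/5b +263.736ms=4/5b
11) 4747.253ms=72/5b +263.736ms=4/5b
12) 5010.989ms=76/5b +263.736ms=4/5b
Σ=16b of 16 (182bpm 4/4) — PASS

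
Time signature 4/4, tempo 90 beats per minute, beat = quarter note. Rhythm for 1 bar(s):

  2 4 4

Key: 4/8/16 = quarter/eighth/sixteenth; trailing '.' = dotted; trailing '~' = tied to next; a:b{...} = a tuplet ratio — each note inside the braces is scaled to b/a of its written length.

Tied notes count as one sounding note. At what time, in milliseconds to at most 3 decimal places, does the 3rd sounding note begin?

note 3 onset = 3b = 2000.0ms

1. 0.0ms @ 0 + 1333.333ms (2)
2. 1333.333ms @ 2 + 666.667ms (1)
3. 2000.0ms @ 3 + 666.667ms (1)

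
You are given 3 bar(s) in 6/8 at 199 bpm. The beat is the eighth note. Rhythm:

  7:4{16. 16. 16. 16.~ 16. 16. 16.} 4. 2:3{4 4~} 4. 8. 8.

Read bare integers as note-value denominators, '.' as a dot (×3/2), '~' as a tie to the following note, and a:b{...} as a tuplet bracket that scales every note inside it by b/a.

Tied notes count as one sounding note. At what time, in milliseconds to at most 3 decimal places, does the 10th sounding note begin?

1. 0.0ms @ 0 + 129.218ms (3/7)
2. 129.218ms @ 3/7 + 129.218ms (3/7)
3. 258.435ms @ 6/7 + 129.218ms (3/7)
4. 387.653ms @ 9/7 + 258.435ms (6/7)
5. 646.088ms @ 15/7 + 129.218ms (3/7)
6. 775.305ms @ 18/7 + 129.218ms (3/7)
7. 904.523ms @ 3 + 904.523ms (3)
8. 1809.045ms @ 6 + 904.523ms (3)
9. 2713.568ms @ 9 + 1809.045ms (6)
10. 4522.613ms @ 15 + 452.261ms (3/2)
11. 4974.874ms @ 33/2 + 452.261ms (3/2)

note 10 onset = 15b = 4522.613ms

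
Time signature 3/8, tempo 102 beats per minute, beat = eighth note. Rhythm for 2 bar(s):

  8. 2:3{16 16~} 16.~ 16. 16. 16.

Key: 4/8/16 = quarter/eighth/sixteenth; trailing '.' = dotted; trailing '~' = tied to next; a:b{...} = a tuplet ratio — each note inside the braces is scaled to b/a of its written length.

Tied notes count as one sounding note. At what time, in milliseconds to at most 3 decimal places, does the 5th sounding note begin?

note 5 onset = 21/4b = 3088.235ms

1. 0.0ms @ 0 + 882.353ms (3/2)
2. 882.353ms @ 3/2 + 441.176ms (3/4)
3. 1323.529ms @ 9/4 + 1323.529ms (9/4)
4. 2647.059ms @ 9/2 + 441.176ms (3/4)
5. 3088.235ms @ 21/4 + 441.176ms (3/4)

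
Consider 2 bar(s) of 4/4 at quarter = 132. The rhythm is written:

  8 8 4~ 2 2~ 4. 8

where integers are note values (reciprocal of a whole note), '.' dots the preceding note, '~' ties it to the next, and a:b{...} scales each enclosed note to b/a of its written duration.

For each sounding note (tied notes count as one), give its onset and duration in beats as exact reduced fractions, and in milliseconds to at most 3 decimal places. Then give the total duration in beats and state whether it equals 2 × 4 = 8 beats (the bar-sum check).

1) 0.0ms=0b +227.273ms=1/2b
2) 227.273ms=1/2b +227.273ms=1/2b
3) 454.545ms=1b +1363.636ms=3b
4) 1818.182ms=4b +1590.909ms=7/2b
5) 3409.091ms=15/2b +227.273ms=1/2b
Σ=8b of 8 (132bpm 4/4) — PASS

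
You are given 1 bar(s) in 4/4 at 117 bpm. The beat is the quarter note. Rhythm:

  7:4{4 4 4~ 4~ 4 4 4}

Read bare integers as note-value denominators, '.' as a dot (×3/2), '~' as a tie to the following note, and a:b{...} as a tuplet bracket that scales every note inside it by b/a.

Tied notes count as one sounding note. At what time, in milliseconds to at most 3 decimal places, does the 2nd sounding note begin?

1. 0.0ms @ 0 + 293.04ms (4/7)
2. 293.04ms @ 4/7 + 293.04ms (4/7)
3. 586.081ms @ 8/7 + 879.121ms (12/7)
4. 1465.201ms @ 20/7 + 293.04ms (4/7)
5. 1758.242ms @ 24/7 + 293.04ms (4/7)

note 2 onset = 4/7b = 293.04ms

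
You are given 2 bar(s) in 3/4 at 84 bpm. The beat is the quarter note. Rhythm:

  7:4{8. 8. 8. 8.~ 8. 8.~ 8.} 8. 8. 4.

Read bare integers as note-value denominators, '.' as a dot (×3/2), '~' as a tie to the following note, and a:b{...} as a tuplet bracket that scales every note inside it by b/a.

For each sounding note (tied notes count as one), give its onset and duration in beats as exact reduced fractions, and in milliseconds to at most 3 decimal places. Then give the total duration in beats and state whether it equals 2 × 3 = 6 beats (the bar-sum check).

1) 0.0ms=0b +306.122ms=3/7b
2) 306.122ms=3/7b +306.122ms=3/7b
3) 612.245ms=6/7b +306.122ms=3/7b
4) 918.367ms=9/7b +612.245ms=6/7b
5) 1530.612ms=15/7b +612.245ms=6/7b
6) 2142.857ms=3b +535.714ms=3/4b
7) 2678.571ms=15/4b +535.714ms=3/4b
8) 3214.286ms=9/2b +1071.429ms=3/2b
Σ=6b of 6 (84bpm 3/4) — PASS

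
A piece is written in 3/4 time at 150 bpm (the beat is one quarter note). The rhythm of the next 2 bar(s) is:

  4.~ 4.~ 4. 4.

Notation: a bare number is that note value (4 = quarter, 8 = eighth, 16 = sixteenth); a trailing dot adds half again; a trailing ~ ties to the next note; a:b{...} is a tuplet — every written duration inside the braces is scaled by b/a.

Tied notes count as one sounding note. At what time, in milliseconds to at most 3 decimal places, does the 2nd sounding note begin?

1. 0.0ms @ 0 + 1800.0ms (9/2)
2. 1800.0ms @ 9/2 + 600.0ms (3/2)

note 2 onset = 9/2b = 1800.0ms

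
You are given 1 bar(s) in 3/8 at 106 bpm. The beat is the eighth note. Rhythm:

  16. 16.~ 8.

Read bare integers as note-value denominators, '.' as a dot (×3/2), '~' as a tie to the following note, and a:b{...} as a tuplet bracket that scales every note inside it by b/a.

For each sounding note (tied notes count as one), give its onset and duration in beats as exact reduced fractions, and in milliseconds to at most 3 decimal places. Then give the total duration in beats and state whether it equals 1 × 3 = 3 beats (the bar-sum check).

1) 0.0ms=0b +424.528ms=3/4b
2) 424.528ms=3/4b +1273.585ms=9/4b
Σ=3b of 3 (106bpm 3/8) — PASS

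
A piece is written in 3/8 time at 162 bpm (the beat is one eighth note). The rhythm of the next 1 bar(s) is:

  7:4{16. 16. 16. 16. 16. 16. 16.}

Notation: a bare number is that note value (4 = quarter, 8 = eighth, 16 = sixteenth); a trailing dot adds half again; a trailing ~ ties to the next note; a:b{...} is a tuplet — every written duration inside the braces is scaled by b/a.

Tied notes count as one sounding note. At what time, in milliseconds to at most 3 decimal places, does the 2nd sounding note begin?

note 2 onset = 3/7b = 158.73ms

1. 0.0ms @ 0 + 158.73ms (3/7)
2. 158.73ms @ 3/7 + 158.73ms (3/7)
3. 317.46ms @ 6/7 + 158.73ms (3/7)
4. 476.19ms @ 9/7 + 158.73ms (3/7)
5. 634.921ms @ 12/7 + 158.73ms (3/7)
6. 793.651ms @ 15/7 + 158.73ms (3/7)
7. 952.381ms @ 18/7 + 158.73ms (3/7)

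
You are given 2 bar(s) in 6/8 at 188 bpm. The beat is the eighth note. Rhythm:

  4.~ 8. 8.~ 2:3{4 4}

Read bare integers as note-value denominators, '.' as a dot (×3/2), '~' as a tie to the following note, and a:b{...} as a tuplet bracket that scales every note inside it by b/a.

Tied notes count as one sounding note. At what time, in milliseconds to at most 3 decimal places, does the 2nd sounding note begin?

1. 0.0ms @ 0 + 1436.17ms (9/2)
2. 1436.17ms @ 9/2 + 1436.17ms (9/2)
3. 2872.34ms @ 9 + 957.447ms (3)

note 2 onset = 9/2b = 1436.17ms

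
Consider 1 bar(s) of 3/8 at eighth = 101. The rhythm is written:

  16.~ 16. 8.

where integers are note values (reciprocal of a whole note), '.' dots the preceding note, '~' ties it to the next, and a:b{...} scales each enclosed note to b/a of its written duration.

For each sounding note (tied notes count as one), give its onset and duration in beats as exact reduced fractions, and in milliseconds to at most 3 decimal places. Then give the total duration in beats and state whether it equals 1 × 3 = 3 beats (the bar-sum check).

1) 0.0ms=0b +891.089ms=3/2b
2) 891.089ms=3/2b +891.089ms=3/2b
Σ=3b of 3 (101bpm 3/8) — PASS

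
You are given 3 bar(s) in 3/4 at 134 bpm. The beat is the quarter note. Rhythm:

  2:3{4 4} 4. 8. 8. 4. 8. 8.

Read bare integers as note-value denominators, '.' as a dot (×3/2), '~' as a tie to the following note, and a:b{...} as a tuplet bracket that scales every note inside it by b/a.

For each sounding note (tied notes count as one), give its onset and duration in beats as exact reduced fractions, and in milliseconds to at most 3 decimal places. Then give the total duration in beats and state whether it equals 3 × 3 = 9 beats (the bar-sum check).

1) 0.0ms=0b +671.642ms=3/2b
2) 671.642ms=3/2b +671.642ms=3/2b
3) 1343.284ms=3b +671.642ms=3/2b
4) 2014.925ms=9/2b +335.821ms=3/4b
5) 2350.746ms=21/4b +335.821ms=3/4b
6) 2686.567ms=6b +671.642ms=3/2b
7) 3358.209ms=15/2b +335.821ms=3/4b
8) 3694.03ms=33/4b +335.821ms=3/4b
Σ=9b of 9 (134bpm 3/4) — PASS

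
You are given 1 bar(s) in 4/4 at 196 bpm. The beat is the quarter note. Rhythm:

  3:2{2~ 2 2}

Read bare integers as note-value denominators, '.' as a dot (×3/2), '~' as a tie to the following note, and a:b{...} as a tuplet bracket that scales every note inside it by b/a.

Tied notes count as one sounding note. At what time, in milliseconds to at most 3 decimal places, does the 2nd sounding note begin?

1. 0.0ms @ 0 + 816.327ms (8/3)
2. 816.327ms @ 8/3 + 408.163ms (4/3)

note 2 onset = 8/3b = 816.327ms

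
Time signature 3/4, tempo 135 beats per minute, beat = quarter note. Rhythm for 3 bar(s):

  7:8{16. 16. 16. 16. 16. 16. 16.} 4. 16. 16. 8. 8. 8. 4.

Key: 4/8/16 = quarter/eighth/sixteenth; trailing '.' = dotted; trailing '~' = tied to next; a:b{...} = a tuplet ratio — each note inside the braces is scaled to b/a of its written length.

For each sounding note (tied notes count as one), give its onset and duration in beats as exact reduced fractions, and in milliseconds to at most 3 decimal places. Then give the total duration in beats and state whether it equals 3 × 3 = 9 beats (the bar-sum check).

1) 0.0ms=0b +190.476ms=3/7b
2) 190.476ms=3/7b +190.476ms=3/7b
3) 380.952ms=6/7b +190.476ms=3/7b
4) 571.429ms=9/7b +190.476ms=3/7b
5) 761.905ms=12/7b +190.476ms=3/7b
6) 952.381ms=15/7b +190.476ms=3/7b
7) 1142.857ms=18/7b +190.476ms=3/7b
8) 1333.333ms=3b +666.667ms=3/2b
9) 2000.0ms=9/2b +166.667ms=3/8b
10) 2166.667ms=39/8b +166.667ms=3/8b
11) 2333.333ms=21/4b +333.333ms=3/4b
12) 2666.667ms=6b +333.333ms=3/4b
13) 3000.0ms=27/4b +333.333ms=3/4b
14) 3333.333ms=15/2b +666.667ms=3/2b
Σ=9b of 9 (135bpm 3/4) — PASS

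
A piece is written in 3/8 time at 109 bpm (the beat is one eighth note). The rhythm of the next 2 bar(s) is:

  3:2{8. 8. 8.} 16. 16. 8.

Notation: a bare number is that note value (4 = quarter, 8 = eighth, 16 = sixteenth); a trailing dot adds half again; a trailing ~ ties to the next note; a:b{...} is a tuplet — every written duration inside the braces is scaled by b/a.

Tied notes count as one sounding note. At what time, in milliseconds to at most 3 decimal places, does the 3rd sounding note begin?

1. 0.0ms @ 0 + 550.459ms (1)
2. 550.459ms @ 1 + 550.459ms (1)
3. 1100.917ms @ 2 + 550.459ms (1)
4. 1651.376ms @ 3 + 412.844ms (3/4)
5. 2064.22ms @ 15/4 + 412.844ms (3/4)
6. 2477.064ms @ 9/2 + 825.688ms (3/2)

note 3 onset = 2b = 1100.917ms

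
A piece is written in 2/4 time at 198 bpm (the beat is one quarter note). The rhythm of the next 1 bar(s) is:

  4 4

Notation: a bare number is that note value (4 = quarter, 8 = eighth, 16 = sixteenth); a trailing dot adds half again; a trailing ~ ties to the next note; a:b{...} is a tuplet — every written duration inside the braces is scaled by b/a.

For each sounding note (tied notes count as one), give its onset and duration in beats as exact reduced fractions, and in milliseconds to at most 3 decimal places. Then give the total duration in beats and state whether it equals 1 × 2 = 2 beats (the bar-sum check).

1) 0.0ms=0b +303.03ms=1b
2) 303.03ms=1b +303.03ms=1b
Σ=2b of 2 (198bpm 2/4) — PASS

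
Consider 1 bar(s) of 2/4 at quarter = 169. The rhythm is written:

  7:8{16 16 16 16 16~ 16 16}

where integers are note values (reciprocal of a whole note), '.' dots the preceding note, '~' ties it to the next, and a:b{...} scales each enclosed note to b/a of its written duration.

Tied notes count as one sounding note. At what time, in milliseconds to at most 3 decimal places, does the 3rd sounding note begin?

note 3 onset = 4/7b = 202.874ms

1. 0.0ms @ 0 + 101.437ms (2/7)
2. 101.437ms @ 2/7 + 101.437ms (2/7)
3. 202.874ms @ 4/7 + 101.437ms (2/7)
4. 304.311ms @ 6/7 + 101.437ms (2/7)
5. 405.748ms @ 8/7 + 202.874ms (4/7)
6. 608.622ms @ 12/7 + 101.437ms (2/7)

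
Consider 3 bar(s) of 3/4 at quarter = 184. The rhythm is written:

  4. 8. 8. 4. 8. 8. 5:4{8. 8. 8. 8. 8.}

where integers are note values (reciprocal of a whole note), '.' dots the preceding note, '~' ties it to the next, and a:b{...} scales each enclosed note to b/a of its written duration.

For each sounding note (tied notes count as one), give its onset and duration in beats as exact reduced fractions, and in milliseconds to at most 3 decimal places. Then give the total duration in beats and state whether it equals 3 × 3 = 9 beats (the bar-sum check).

1) 0.0ms=0b +489.13ms=3/2b
2) 489.13ms=3/2b +244.565ms=3/4b
3) 733.696ms=9/4b +244.565ms=3/4b
4) 978.261ms=3b +489.13ms=3/2b
5) 1467.391ms=9/2b +244.565ms=3/4b
6) 1711.957ms=21/4b +244.565ms=3/4b
7) 1956.522ms=6b +195.652ms=3/5b
8) 2152.174ms=33/5b +195.652ms=3/5b
9) 2347.826ms=36/5b +195.652ms=3/5b
10) 2543.478ms=39/5b +195.652ms=3/5b
11) 2739.13ms=42/5b +195.652ms=3/5b
Σ=9b of 9 (184bpm 3/4) — PASS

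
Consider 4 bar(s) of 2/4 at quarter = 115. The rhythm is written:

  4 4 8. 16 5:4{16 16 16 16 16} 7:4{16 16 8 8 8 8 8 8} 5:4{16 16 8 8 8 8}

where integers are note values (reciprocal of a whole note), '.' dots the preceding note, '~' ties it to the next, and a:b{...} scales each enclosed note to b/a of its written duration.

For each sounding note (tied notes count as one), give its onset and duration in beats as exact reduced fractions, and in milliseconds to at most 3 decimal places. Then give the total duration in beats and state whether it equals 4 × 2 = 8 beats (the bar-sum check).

1) 0.0ms=0b +521.739ms=1b
2) 521.739ms=1b +521.739ms=1b
3) 1043.478ms=2b +391.304ms=3/4b
4) 1434.783ms=11/4b +130.435ms=1/4b
5) 1565.217ms=3b +104.348ms=1/5b
6) 1669.565ms=16/5b +104.348ms=1/5b
7) 1773.913ms=17/5b +104.348ms=1/5b
8) 1878.261ms=18/5b +104.348ms=1/5b
9) 1982.609ms=19/5b +104.348ms=1/5b
10) 2086.957ms=4b +74.534ms=1/7b
11) 2161.491ms=29/7b +74.534ms=1/7b
12) 2236.025ms=30/7b +149.068ms=2/7b
13) 2385.093ms=32/7b +149.068ms=2/7b
14) 2534.161ms=34/7b +149.068ms=2/7b
15) 2683.23ms=36/7b +149.068ms=2/7b
16) 2832.298ms=38/7b +149.068ms=2/7b
17) 2981.366ms=40/7b +149.068ms=2/7b
18) 3130.435ms=6b +104.348ms=1/5b
19) 3234.783ms=31/5b +104.348ms=1/5b
20) 3339.13ms=32/5b +208.696ms=2/5b
21) 3547.826ms=34/5b +208.696ms=2/5b
22) 3756.522ms=36/5b +208.696ms=2/5b
23) 3965.217ms=38/5b +208.696ms=2/5b
Σ=8b of 8 (115bpm 2/4) — PASS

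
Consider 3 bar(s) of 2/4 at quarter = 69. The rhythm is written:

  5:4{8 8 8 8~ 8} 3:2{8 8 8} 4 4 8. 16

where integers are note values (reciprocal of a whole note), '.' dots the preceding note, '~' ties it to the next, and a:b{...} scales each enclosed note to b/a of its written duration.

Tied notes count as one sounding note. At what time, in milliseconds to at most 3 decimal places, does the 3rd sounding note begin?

1. 0.0ms @ 0 + 347.826ms (2/5)
2. 347.826ms @ 2/5 + 347.826ms (2/5)
3. 695.652ms @ 4/5 + 347.826ms (2/5)
4. 1043.478ms @ 6/5 + 695.652ms (4/5)
5. 1739.13ms @ 2 + 289.855ms (1/3)
6. 2028.986ms @ 7/3 + 289.855ms (1/3)
7. 2318.841ms @ 8/3 + 289.855ms (1/3)
8. 2608.696ms @ 3 + 869.565ms (1)
9. 3478.261ms @ 4 + 869.565ms (1)
10. 4347.826ms @ 5 + 652.174ms (3/4)
11. 5000.0ms @ 23/4 + 217.391ms (1/4)

note 3 onset = 4/5b = 695.652ms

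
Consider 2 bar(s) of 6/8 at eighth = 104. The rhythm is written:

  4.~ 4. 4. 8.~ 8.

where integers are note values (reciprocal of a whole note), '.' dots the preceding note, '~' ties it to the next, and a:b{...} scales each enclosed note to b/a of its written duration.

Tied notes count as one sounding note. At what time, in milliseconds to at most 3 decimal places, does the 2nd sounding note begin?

1. 0.0ms @ 0 + 3461.538ms (6)
2. 3461.538ms @ 6 + 1730.769ms (3)
3. 5192.308ms @ 9 + 1730.769ms (3)

note 2 onset = 6b = 3461.538ms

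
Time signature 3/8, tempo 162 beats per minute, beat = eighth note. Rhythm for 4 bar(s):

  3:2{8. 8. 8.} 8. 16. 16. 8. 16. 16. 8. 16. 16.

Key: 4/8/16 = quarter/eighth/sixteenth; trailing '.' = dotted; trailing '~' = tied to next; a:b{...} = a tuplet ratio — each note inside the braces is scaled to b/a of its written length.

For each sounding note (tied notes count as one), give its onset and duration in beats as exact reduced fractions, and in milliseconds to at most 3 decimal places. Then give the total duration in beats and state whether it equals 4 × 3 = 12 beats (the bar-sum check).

1) 0.0ms=0b +370.37ms=1b
2) 370.37ms=1b +370.37ms=1b
3) 740.741ms=2b +370.37ms=1b
4) 1111.111ms=3b +555.556ms=3/2b
5) 1666.667ms=9/2b +277.778ms=3/4b
6) 1944.444ms=21/4b +277.778ms=3/4b
7) 2222.222ms=6b +555.556ms=3/2b
8) 2777.778ms=15/2b +277.778ms=3/4b
9) 3055.556ms=33/4b +277.778ms=3/4b
10) 3333.333ms=9b +555.556ms=3/2b
11) 3888.889ms=21/2b +277.778ms=3/4b
12) 4166.667ms=45/4b +277.778ms=3/4b
Σ=12b of 12 (162bpm 3/8) — PASS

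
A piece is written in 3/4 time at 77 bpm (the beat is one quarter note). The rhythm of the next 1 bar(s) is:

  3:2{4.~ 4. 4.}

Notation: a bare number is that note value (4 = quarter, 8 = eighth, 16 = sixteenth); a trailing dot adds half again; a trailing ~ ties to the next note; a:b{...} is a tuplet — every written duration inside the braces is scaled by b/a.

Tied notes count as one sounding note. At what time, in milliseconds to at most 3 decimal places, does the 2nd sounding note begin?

1. 0.0ms @ 0 + 1558.442ms (2)
2. 1558.442ms @ 2 + 779.221ms (1)

note 2 onset = 2b = 1558.442ms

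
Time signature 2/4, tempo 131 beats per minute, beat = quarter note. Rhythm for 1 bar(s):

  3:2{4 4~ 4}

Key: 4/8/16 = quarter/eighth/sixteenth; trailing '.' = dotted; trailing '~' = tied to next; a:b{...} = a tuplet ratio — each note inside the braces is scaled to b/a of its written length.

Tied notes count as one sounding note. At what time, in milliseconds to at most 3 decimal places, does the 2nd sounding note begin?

note 2 onset = 2/3b = 305.344ms

1. 0.0ms @ 0 + 305.344ms (2/3)
2. 305.344ms @ 2/3 + 610.687ms (4/3)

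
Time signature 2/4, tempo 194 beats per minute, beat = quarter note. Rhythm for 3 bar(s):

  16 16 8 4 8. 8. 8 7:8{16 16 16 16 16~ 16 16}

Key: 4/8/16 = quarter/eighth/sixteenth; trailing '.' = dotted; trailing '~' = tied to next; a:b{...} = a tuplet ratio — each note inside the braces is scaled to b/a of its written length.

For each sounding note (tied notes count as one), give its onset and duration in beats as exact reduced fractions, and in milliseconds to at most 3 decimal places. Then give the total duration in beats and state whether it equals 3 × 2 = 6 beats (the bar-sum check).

1) 0.0ms=0b +77.32ms=1/4b
2) 77.32ms=1/4b +77.32ms=1/4b
3) 154.639ms=1/2b +154.639ms=1/2b
4) 309.278ms=1b +309.278ms=1b
5) 618.557ms=2b +231.959ms=3/4b
6) 850.515ms=11/4b +231.959ms=3/4b
7) 1082.474ms=7/2b +154.639ms=1/2b
8) 1237.113ms=4b +88.365ms=2/7b
9) 1325.479ms=30/7b +88.365ms=2/7b
10) 1413.844ms=32/7b +88.365ms=2/7b
11) 1502.209ms=34/7b +88.365ms=2/7b
12) 1590.574ms=36/7b +176.73ms=4/7b
13) 1767.305ms=40/7b +88.365ms=2/7b
Σ=6b of 6 (194bpm 2/4) — PASS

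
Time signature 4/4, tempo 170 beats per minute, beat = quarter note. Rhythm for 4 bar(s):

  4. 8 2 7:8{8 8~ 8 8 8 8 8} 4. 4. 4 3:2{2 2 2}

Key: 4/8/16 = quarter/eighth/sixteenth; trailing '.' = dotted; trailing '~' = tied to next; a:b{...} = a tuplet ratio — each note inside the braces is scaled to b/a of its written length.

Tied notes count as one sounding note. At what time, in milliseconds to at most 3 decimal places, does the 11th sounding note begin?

1. 0.0ms @ 0 + 529.412ms (3/2)
2. 529.412ms @ 3/2 + 176.471ms (1/2)
3. 705.882ms @ 2 + 705.882ms (2)
4. 1411.765ms @ 4 + 201.681ms (4/7)
5. 1613.445ms @ 32/7 + 403.361ms (8/7)
6. 2016.807ms @ 40/7 + 201.681ms (4/7)
7. 2218.487ms @ 44/7 + 201.681ms (4/7)
8. 2420.168ms @ 48/7 + 201.681ms (4/7)
9. 2621.849ms @ 52/7 + 201.681ms (4/7)
10. 2823.529ms @ 8 + 529.412ms (3/2)
11. 3352.941ms @ 19/2 + 529.412ms (3/2)
12. 3882.353ms @ 11 + 352.941ms (1)
13. 4235.294ms @ 12 + 470.588ms (4/3)
14. 4705.882ms @ 40/3 + 470.588ms (4/3)
15. 5176.471ms @ 44/3 + 470.588ms (4/3)

note 11 onset = 19/2b = 3352.941ms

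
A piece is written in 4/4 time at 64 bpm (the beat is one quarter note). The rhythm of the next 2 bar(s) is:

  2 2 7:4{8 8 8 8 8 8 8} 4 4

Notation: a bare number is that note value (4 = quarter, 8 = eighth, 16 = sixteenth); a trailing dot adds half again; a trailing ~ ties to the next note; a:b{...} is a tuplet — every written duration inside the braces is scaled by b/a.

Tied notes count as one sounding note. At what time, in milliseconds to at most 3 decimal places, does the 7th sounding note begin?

note 7 onset = 36/7b = 4821.429ms

1. 0.0ms @ 0 + 1875.0ms (2)
2. 1875.0ms @ 2 + 1875.0ms (2)
3. 3750.0ms @ 4 + 267.857ms (2/7)
4. 4017.857ms @ 30/7 + 267.857ms (2/7)
5. 4285.714ms @ 32/7 + 267.857ms (2/7)
6. 4553.571ms @ 34/7 + 267.857ms (2/7)
7. 4821.429ms @ 36/7 + 267.857ms (2/7)
8. 5089.286ms @ 38/7 + 267.857ms (2/7)
9. 5357.143ms @ 40/7 + 267.857ms (2/7)
10. 5625.0ms @ 6 + 937.5ms (1)
11. 6562.5ms @ 7 + 937.5ms (1)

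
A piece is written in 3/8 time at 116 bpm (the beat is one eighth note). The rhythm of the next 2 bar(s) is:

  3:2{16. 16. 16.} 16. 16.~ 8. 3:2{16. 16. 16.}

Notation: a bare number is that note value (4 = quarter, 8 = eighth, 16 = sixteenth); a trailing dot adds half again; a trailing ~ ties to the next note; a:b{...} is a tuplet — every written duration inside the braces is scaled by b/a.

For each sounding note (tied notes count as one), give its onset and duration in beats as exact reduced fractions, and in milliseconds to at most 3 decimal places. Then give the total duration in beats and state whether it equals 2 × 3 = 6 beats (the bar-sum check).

1) 0.0ms=0b +258.621ms=1/2b
2) 258.621ms=1/2b +258.621ms=1/2b
3) 517.241ms=1b +258.621ms=1/2b
4) 775.862ms=3/2b +387.931ms=3/4b
5) 1163.793ms=9/4b +1163.793ms=9/4b
6) 2327.586ms=9/2b +258.621ms=1/2b
7) 2586.207ms=5b +258.621ms=1/2b
8) 2844.828ms=11/2b +258.621ms=1/2b
Σ=6b of 6 (116bpm 3/8) — PASS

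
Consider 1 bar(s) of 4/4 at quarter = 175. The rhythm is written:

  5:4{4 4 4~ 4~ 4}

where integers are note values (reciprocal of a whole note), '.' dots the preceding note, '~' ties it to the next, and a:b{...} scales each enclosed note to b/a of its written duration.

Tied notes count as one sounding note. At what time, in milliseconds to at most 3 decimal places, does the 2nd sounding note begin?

note 2 onset = 4/5b = 274.286ms

1. 0.0ms @ 0 + 274.286ms (4/5)
2. 274.286ms @ 4/5 + 274.286ms (4/5)
3. 548.571ms @ 8/5 + 822.857ms (12/5)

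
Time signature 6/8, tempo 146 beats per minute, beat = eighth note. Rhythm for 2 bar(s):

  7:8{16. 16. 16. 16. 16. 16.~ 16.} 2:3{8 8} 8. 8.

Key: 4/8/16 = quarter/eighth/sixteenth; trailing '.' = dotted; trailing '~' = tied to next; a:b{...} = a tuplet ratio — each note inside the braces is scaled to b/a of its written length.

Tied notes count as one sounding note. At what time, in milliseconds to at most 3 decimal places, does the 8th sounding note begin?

1. 0.0ms @ 0 + 352.25ms (6/7)
2. 352.25ms @ 6/7 + 352.25ms (6/7)
3. 704.501ms @ 12/7 + 352.25ms (6/7)
4. 1056.751ms @ 18/7 + 352.25ms (6/7)
5. 1409.002ms @ 24/7 + 352.25ms (6/7)
6. 1761.252ms @ 30/7 + 704.501ms (12/7)
7. 2465.753ms @ 6 + 616.438ms (3/2)
8. 3082.192ms @ 15/2 + 616.438ms (3/2)
9. 3698.63ms @ 9 + 616.438ms (3/2)
10. 4315.068ms @ 21/2 + 616.438ms (3/2)

note 8 onset = 15/2b = 3082.192ms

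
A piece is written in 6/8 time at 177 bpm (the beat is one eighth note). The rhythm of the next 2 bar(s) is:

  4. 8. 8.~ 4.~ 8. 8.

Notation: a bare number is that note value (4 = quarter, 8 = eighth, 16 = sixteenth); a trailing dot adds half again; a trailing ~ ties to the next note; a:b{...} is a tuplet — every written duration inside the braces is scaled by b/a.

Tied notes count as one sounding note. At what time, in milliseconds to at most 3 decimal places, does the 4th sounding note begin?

1. 0.0ms @ 0 + 1016.949ms (3)
2. 1016.949ms @ 3 + 508.475ms (3/2)
3. 1525.424ms @ 9/2 + 2033.898ms (6)
4. 3559.322ms @ 21/2 + 508.475ms (3/2)

note 4 onset = 21/2b = 3559.322ms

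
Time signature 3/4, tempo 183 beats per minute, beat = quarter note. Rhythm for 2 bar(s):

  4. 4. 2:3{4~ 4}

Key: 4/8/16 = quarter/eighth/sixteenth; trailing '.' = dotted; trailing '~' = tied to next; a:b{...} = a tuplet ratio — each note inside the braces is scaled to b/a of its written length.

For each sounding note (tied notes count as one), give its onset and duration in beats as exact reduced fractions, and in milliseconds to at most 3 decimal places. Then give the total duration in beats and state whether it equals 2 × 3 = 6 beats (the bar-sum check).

1) 0.0ms=0b +491.803ms=3/2b
2) 491.803ms=3/2b +491.803ms=3/2b
3) 983.607ms=3b +983.607ms=3b
Σ=6b of 6 (183bpm 3/4) — PASS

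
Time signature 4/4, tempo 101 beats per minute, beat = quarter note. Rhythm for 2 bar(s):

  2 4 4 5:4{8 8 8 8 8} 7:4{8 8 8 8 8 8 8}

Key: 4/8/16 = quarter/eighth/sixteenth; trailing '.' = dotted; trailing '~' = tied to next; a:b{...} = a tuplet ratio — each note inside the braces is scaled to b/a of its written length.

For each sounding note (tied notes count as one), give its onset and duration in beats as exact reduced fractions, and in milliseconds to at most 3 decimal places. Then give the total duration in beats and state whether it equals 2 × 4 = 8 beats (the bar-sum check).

1) 0.0ms=0b +1188.119ms=2b
2) 1188.119ms=2b +594.059ms=1b
3) 1782.178ms=3b +594.059ms=1b
4) 2376.238ms=4b +237.624ms=2/5b
5) 2613.861ms=22/5b +237.624ms=2/5b
6) 2851.485ms=24/5b +237.624ms=2/5b
7) 3089.109ms=26/5b +237.624ms=2/5b
8) 3326.733ms=28/5b +237.624ms=2/5b
9) 3564.356ms=6b +169.731ms=2/7b
10) 3734.088ms=44/7b +169.731ms=2/7b
11) 3903.819ms=46/7b +169.731ms=2/7b
12) 4073.55ms=48/7b +169.731ms=2/7b
13) 4243.281ms=50/7b +169.731ms=2/7b
14) 4413.013ms=52/7b +169.731ms=2/7b
15) 4582.744ms=54/7b +169.731ms=2/7b
Σ=8b of 8 (101bpm 4/4) — PASS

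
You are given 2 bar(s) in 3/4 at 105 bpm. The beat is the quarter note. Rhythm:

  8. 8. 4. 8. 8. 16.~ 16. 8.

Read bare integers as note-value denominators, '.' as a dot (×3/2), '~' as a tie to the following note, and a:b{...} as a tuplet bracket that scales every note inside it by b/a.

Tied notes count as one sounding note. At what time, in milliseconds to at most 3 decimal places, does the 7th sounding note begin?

note 7 onset = 21/4b = 3000.0ms

1. 0.0ms @ 0 + 428.571ms (3/4)
2. 428.571ms @ 3/4 + 428.571ms (3/4)
3. 857.143ms @ 3/2 + 857.143ms (3/2)
4. 1714.286ms @ 3 + 428.571ms (3/4)
5. 2142.857ms @ 15/4 + 428.571ms (3/4)
6. 2571.429ms @ 9/2 + 428.571ms (3/4)
7. 3000.0ms @ 21/4 + 428.571ms (3/4)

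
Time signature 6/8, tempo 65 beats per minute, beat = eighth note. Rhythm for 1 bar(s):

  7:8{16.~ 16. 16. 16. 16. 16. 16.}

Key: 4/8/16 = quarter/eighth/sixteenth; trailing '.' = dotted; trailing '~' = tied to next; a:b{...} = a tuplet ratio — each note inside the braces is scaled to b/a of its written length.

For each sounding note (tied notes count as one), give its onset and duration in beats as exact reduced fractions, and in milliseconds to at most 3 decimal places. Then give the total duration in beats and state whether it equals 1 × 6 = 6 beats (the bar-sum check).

1) 0.0ms=0b +1582.418ms=12/7b
2) 1582.418ms=12/7b +791.209ms=6/7b
3) 2373.626ms=18/7b +791.209ms=6/7b
4) 3164.835ms=24/7b +791.209ms=6/7b
5) 3956.044ms=30/7b +791.209ms=6/7b
6) 4747.253ms=36/7b +791.209ms=6/7b
Σ=6b of 6 (65bpm 6/8) — PASS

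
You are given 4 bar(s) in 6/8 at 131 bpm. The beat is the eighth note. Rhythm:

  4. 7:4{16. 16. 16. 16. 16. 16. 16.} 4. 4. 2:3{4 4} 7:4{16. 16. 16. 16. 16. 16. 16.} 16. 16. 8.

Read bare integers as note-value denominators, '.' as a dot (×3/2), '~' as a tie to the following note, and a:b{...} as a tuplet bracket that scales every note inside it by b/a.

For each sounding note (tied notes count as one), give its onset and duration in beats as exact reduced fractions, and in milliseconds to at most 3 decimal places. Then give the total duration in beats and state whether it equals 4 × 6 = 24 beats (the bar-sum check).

1) 0.0ms=0b +1374.046ms=3b
2) 1374.046ms=3b +196.292ms=3/7b
3) 1570.338ms=24/7b +196.292ms=3/7b
4) 1766.63ms=27/7b +196.292ms=3/7b
5) 1962.923ms=30/7b +196.292ms=3/7b
6) 2159.215ms=33/7b +196.292ms=3/7b
7) 2355.507ms=36/7b +196.292ms=3/7b
8) 2551.799ms=39/7b +196.292ms=3/7b
9) 2748.092ms=6b +1374.046ms=3b
10) 4122.137ms=9b +1374.046ms=3b
11) 5496.183ms=12b +1374.046ms=3b
12) 6870.229ms=15b +1374.046ms=3b
13) 8244.275ms=18b +196.292ms=3/7b
14) 8440.567ms=129/7b +196.292ms=3/7b
15) 8636.859ms=132/7b +196.292ms=3/7b
16) 8833.152ms=135/7b +196.292ms=3/7b
17) 9029.444ms=138/7b +196.292ms=3/7b
18) 9225.736ms=141/7b +196.292ms=3/7b
19) 9422.028ms=144/7b +196.292ms=3/7b
20) 9618.321ms=21b +343.511ms=3/4b
21) 9961.832ms=87/4b +343.511ms=3/4b
22) 10305.344ms=45/2b +687.023ms=3/2b
Σ=24b of 24 (131bpm 6/8) — PASS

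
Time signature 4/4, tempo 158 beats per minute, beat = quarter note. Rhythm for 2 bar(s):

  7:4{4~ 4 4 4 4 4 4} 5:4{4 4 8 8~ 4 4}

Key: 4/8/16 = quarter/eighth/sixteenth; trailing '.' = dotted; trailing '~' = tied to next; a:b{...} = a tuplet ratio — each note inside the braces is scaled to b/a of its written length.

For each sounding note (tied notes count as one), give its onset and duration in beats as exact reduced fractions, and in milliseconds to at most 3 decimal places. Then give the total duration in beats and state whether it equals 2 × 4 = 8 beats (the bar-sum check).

1) 0.0ms=0b +433.996ms=8/7b
2) 433.996ms=8/7b +216.998ms=4/7b
3) 650.995ms=12/7b +216.998ms=4/7b
4) 867.993ms=16/7b +216.998ms=4/7b
5) 1084.991ms=20/7b +216.998ms=4/7b
6) 1301.989ms=24/7b +216.998ms=4/7b
7) 1518.987ms=4b +303.797ms=4/5b
8) 1822.785ms=24/5b +303.797ms=4/5b
9) 2126.582ms=28/5b +151.899ms=2/5b
10) 2278.481ms=6b +455.696ms=6/5b
11) 2734.177ms=36/5b +303.797ms=4/5b
Σ=8b of 8 (158bpm 4/4) — PASS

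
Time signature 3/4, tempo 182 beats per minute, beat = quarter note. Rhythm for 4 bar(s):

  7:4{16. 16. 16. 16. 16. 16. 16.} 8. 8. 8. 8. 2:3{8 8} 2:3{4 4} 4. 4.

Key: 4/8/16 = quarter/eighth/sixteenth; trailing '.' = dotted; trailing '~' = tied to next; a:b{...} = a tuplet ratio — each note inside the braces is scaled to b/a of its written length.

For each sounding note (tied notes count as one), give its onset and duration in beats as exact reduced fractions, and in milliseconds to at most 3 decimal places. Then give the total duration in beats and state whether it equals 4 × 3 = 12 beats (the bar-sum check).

1) 0.0ms=0b +70.644ms=3/14b
2) 70.644ms=3/14b +70.644ms=3/14b
3) 141.287ms=3/7b +70.644ms=3/14b
4) 211.931ms=9/14b +70.644ms=3/14b
5) 282.575ms=6/7b +70.644ms=3/14b
6) 353.218ms=15/14b +70.644ms=3/14b
7) 423.862ms=9/7b +70.644ms=3/14b
8) 494.505ms=3/2b +247.253ms=3/4b
9) 741.758ms=9/4b +247.253ms=3/4b
10) 989.011ms=3b +247.253ms=3/4b
11) 1236.264ms=15/4b +247.253ms=3/4b
12) 1483.516ms=9/2b +247.253ms=3/4b
13) 1730.769ms=21/4b +247.253ms=3/4b
14) 1978.022ms=6b +494.505ms=3/2b
15) 2472.527ms=15/2b +494.505ms=3/2b
16) 2967.033ms=9b +494.505ms=3/2b
17) 3461.538ms=21/2b +494.505ms=3/2b
Σ=12b of 12 (182bpm 3/4) — PASS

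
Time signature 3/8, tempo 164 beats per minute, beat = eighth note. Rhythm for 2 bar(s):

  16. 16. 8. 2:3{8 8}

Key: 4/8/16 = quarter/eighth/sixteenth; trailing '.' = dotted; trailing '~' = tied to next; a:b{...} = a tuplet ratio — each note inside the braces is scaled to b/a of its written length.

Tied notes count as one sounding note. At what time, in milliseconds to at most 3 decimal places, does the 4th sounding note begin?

1. 0.0ms @ 0 + 274.39ms (3/4)
2. 274.39ms @ 3/4 + 274.39ms (3/4)
3. 548.78ms @ 3/2 + 548.78ms (3/2)
4. 1097.561ms @ 3 + 548.78ms (3/2)
5. 1646.341ms @ 9/2 + 548.78ms (3/2)

note 4 onset = 3b = 1097.561ms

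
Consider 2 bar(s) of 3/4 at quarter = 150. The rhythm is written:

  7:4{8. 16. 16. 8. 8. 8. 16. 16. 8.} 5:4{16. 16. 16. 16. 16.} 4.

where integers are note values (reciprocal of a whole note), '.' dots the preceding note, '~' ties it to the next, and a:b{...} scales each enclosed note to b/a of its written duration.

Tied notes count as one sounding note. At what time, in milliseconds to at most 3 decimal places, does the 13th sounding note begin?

note 13 onset = 39/10b = 1560.0ms

1. 0.0ms @ 0 + 171.429ms (3/7)
2. 171.429ms @ 3/7 + 85.714ms (3/14)
3. 257.143ms @ 9/14 + 85.714ms (3/14)
4. 342.857ms @ 6/7 + 171.429ms (3/7)
5. 514.286ms @ 9/7 + 171.429ms (3/7)
6. 685.714ms @ 12/7 + 171.429ms (3/7)
7. 857.143ms @ 15/7 + 85.714ms (3/14)
8. 942.857ms @ 33/14 + 85.714ms (3/14)
9. 1028.571ms @ 18/7 + 171.429ms (3/7)
10. 1200.0ms @ 3 + 120.0ms (3/10)
11. 1320.0ms @ 33/10 + 120.0ms (3/10)
12. 1440.0ms @ 18/5 + 120.0ms (3/10)
13. 1560.0ms @ 39/10 + 120.0ms (3/10)
14. 1680.0ms @ 21/5 + 120.0ms (3/10)
15. 1800.0ms @ 9/2 + 600.0ms (3/2)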